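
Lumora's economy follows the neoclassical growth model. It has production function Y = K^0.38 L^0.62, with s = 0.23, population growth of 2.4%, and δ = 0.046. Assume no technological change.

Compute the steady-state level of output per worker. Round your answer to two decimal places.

Steady state requires s·f(k) = (n + δ)·k, i.e. s·k^α = (n + δ)·k.
Dividing both sides by k: k^(1−α) = s / (n + δ).
k^0.62 = 0.23 / (0.024 + 0.046) = 0.23 / 0.070 = 3.2857
k* = 3.2857^(1/0.62) ≈ 6.8119
y* = (k*)^α = 6.8119^0.38 ≈ 2.0732

y* ≈ 2.07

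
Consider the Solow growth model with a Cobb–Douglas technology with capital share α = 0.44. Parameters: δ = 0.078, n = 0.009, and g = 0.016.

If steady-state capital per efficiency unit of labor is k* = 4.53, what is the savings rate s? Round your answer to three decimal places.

At the steady state, Δk = 0, so s·k^α = (n + g + δ)·k.
So s / (n + g + δ) = (k*)^(1−α) = 4.53^0.56 = 2.3303.
Therefore s = 2.3303 × (n + g + δ) = 2.3303 × 0.103 = 0.2400.

s ≈ 0.240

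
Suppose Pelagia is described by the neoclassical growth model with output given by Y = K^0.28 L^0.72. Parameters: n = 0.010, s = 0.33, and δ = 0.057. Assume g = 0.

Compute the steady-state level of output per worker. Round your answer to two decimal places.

y* ≈ 1.86

Steady state requires s·f(k) = (n + δ)·k, i.e. s·k^α = (n + δ)·k.
Rearranging, k^(1−α) = s / (n + δ).
k^0.72 = 0.33 / (0.010 + 0.057) = 0.33 / 0.067 = 4.9254
k* = 4.9254^(1/0.72) ≈ 9.1564
y* = (k*)^α = 9.1564^0.28 ≈ 1.8590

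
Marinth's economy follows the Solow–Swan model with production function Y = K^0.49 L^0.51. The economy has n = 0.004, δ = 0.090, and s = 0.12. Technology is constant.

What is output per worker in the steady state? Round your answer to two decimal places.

y* = 1.26

In steady state, investment equals break-even investment: s·k^α = (n + δ)·k.
Rearranging, k^(1−α) = s / (n + δ).
k^0.51 = 0.12 / (0.004 + 0.090) = 0.12 / 0.094 = 1.2766
k* = 1.2766^(1/0.51) ≈ 1.6142
y* = (k*)^α = 1.6142^0.49 ≈ 1.2644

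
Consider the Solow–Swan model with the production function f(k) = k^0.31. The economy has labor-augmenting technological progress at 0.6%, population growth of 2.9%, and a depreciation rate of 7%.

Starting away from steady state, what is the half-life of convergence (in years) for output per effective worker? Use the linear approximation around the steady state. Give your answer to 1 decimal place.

about 9.6 years

Near the steady state the convergence rate is λ = (1 − α)(n + g + δ).
λ = (1 − 0.31) × 0.105 = 0.69 × 0.105 = 0.07245
Half-life = ln 2 / λ = 0.6931 / 0.07245 ≈ 9.57 years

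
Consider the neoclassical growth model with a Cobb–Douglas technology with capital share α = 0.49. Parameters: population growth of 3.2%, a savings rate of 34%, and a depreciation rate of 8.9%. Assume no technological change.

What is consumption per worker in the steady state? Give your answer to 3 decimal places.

At the steady state, Δk = 0, so s·k^α = (n + δ)·k.
Rearranging, k^(1−α) = s / (n + δ).
k^0.51 = 0.34 / (0.032 + 0.089) = 0.34 / 0.121 = 2.8099
k* = 2.8099^(1/0.51) ≈ 7.5820
y* = (k*)^α = 7.5820^0.49 ≈ 2.6983
c* = (1 − s)·y* = (1 − 0.34) × 2.6983 ≈ 1.7809

c* = 1.781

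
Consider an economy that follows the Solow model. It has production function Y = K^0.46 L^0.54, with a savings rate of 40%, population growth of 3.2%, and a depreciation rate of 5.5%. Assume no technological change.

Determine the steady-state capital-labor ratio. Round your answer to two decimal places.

k* ≈ 16.86

Steady state requires s·f(k) = (n + δ)·k, i.e. s·k^α = (n + δ)·k.
Rearranging, k^(1−α) = s / (n + δ).
k^0.54 = 0.40 / (0.032 + 0.055) = 0.40 / 0.087 = 4.5977
k* = 4.5977^(1/0.54) ≈ 16.8627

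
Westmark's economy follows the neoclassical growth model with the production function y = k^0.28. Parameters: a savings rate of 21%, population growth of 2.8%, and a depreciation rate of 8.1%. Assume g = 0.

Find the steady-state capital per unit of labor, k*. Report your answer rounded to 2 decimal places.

Steady state requires s·f(k) = (n + δ)·k, i.e. s·k^α = (n + δ)·k.
Rearranging, k^(1−α) = s / (n + δ).
k^0.72 = 0.21 / (0.028 + 0.081) = 0.21 / 0.109 = 1.9266
k* = 1.9266^(1/0.72) ≈ 2.4862

k* ≈ 2.49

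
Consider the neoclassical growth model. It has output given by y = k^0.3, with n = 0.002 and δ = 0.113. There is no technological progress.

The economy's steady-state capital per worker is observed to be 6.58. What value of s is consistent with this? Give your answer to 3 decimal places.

At the steady state, Δk = 0, so s·k^α = (n + δ)·k.
So s / (n + δ) = (k*)^(1−α) = 6.58^0.7 = 3.7390.
Therefore s = 3.7390 × (n + δ) = 3.7390 × 0.115 = 0.4300.

s ≈ 0.430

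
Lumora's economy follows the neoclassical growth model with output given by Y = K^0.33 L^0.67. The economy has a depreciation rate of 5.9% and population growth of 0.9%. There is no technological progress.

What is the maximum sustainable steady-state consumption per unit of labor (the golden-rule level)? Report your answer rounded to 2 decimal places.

At the golden rule, f'(k) = n + δ, so α·k^(α−1) = n + δ and k_gold = (α/(n + δ))^(1/(1−α)).
k_gold = (0.33/0.068)^(1/0.67) = 4.8529^1.4925 ≈ 10.5647
c_gold = f(k_gold) − (n + δ)·k_gold = 2.1771 − 0.068×10.5647 ≈ 1.4587

c_gold ≈ 1.46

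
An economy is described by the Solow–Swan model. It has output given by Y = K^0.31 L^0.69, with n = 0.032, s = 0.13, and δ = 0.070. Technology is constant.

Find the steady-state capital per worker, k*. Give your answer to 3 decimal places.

k* ≈ 1.421

Steady state requires s·f(k) = (n + δ)·k, i.e. s·k^α = (n + δ)·k.
Rearranging, k^(1−α) = s / (n + δ).
k^0.69 = 0.13 / (0.032 + 0.070) = 0.13 / 0.102 = 1.2745
k* = 1.2745^(1/0.69) ≈ 1.4212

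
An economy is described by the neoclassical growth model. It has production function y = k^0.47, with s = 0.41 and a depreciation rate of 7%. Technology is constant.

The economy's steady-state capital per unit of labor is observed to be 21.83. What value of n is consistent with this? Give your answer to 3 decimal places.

In steady state, investment equals break-even investment: s·k^α = (n + δ)·k.
So s / (n + δ) = (k*)^(1−α) = 21.83^0.53 = 5.1251.
Therefore n + δ = s / 5.1251 = 0.41 / 5.1251 = 0.0800, so n = 0.0800 − 0.070 = 0.0100.

n ≈ 0.010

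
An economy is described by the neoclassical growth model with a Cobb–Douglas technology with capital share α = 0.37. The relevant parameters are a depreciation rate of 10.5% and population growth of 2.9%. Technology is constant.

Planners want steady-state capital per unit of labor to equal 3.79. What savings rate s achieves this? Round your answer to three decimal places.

Steady state requires s·f(k) = (n + δ)·k, i.e. s·k^α = (n + δ)·k.
So s / (n + δ) = (k*)^(1−α) = 3.79^0.63 = 2.3150.
Therefore s = 2.3150 × (n + δ) = 2.3150 × 0.134 = 0.3102.

s ≈ 0.310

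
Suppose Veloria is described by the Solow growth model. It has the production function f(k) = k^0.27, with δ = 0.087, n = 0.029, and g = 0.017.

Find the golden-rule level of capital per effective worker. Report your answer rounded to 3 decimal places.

The golden rule sets f'(k) = n + g + δ, i.e. α·k^(α−1) = n + g + δ.
So k^(1−α) = α / (n + g + δ) = 0.27 / 0.133 = 2.0301.
k_gold = 2.0301^(1/0.73) ≈ 2.6379

k_gold ≈ 2.638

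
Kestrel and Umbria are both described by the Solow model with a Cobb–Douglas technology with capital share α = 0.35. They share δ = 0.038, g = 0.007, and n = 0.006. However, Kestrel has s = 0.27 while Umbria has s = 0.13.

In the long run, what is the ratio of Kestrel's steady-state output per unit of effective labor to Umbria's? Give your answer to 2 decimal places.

ratio ≈ 1.48

Steady-state y* = [s/(n + g + δ)]^(α/(1−α)), so the ratio is [ (s_K/(n + g + δ)_K) / (s_U/(n + g + δ)_U) ]^0.5385.
s_K/(n + g + δ)_K = 0.27/0.051 = 5.2941; s_U/(n + g + δ)_U = 0.13/0.051 = 2.5490.
Ratio = (5.2941/2.5490)^0.5385 = 2.0769^0.5385 ≈ 1.4823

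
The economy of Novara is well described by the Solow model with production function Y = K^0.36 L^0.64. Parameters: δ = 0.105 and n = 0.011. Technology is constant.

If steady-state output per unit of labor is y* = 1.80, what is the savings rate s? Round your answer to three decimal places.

s ≈ 0.330

At the steady state, Δk = 0, so s·k^α = (n + δ)·k.
Since y* = [s/(n + δ)]^(α/(1−α)), we have s/(n + δ) = (y*)^((1−α)/α) = 1.80^1.7778 = 2.8433.
Therefore s = 2.8433 × (n + δ) = 2.8433 × 0.116 = 0.3298.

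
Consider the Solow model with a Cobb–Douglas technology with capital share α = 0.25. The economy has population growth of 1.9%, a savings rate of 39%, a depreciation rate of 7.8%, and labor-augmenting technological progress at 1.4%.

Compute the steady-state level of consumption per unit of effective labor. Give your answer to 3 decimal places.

c* ≈ 0.927

Steady state requires s·f(k) = (n + g + δ)·k, i.e. s·k^α = (n + g + δ)·k.
Rearranging, k^(1−α) = s / (n + g + δ).
k^0.75 = 0.39 / (0.019 + 0.014 + 0.078) = 0.39 / 0.111 = 3.5135
k* = 3.5135^(1/0.75) ≈ 5.3414
y* = (k*)^α = 5.3414^0.25 ≈ 1.5202
c* = (1 − s)·y* = (1 − 0.39) × 1.5202 ≈ 0.9273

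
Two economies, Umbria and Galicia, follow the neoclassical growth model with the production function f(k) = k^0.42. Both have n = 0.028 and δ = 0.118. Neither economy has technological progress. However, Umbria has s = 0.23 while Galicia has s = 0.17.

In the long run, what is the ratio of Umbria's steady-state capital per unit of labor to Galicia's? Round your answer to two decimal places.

ratio ≈ 1.68

Steady-state k* = [s/(n + δ)]^(1/(1−α)), so the ratio is [ (s_U/(n + δ)_U) / (s_G/(n + δ)_G) ]^1.7241.
s_U/(n + δ)_U = 0.23/0.146 = 1.5753; s_G/(n + δ)_G = 0.17/0.146 = 1.1644.
Ratio = (1.5753/1.1644)^1.7241 = 1.3529^1.7241 ≈ 1.6839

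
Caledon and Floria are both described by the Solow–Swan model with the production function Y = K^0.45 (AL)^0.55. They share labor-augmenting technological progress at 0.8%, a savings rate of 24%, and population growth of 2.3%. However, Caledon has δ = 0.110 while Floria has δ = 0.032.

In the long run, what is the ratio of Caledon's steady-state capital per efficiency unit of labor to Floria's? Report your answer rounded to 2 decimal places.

ratio ≈ 0.23

Steady-state k* = [s/(n + g + δ)]^(1/(1−α)), so the ratio is [ (s_C/(n + g + δ)_C) / (s_F/(n + g + δ)_F) ]^1.8182.
s_C/(n + g + δ)_C = 0.24/0.141 = 1.7021; s_F/(n + g + δ)_F = 0.24/0.063 = 3.8095.
Ratio = (1.7021/3.8095)^1.8182 = 0.4468^1.8182 ≈ 0.2311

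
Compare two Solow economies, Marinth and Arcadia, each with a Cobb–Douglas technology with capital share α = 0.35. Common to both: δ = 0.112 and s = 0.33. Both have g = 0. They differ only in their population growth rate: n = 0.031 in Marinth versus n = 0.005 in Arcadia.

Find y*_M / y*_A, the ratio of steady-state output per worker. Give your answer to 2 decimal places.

y*_M / y*_A ≈ 0.90

Steady-state y* = [s/(n + δ)]^(α/(1−α)), so the ratio is [ (s_M/(n + δ)_M) / (s_A/(n + δ)_A) ]^0.5385.
s_M/(n + δ)_M = 0.33/0.143 = 2.3077; s_A/(n + δ)_A = 0.33/0.117 = 2.8205.
Ratio = (2.3077/2.8205)^0.5385 = 0.8182^0.5385 ≈ 0.8976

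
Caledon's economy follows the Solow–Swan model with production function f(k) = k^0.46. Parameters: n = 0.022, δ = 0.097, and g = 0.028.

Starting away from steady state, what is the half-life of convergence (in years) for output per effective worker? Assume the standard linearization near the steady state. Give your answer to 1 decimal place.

Near the steady state the convergence rate is λ = (1 − α)(n + g + δ).
λ = (1 − 0.46) × 0.147 = 0.54 × 0.147 = 0.07938
Half-life = ln 2 / λ = 0.6931 / 0.07938 ≈ 8.73 years

t_½ ≈ 8.7 years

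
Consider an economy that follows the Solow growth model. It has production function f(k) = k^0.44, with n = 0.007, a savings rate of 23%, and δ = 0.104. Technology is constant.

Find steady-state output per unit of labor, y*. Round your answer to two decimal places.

Steady state requires s·f(k) = (n + δ)·k, i.e. s·k^α = (n + δ)·k.
Rearranging, k^(1−α) = s / (n + δ).
k^0.56 = 0.23 / (0.007 + 0.104) = 0.23 / 0.111 = 2.0721
k* = 2.0721^(1/0.56) ≈ 3.6730
y* = (k*)^α = 3.6730^0.44 ≈ 1.7726

y* = 1.77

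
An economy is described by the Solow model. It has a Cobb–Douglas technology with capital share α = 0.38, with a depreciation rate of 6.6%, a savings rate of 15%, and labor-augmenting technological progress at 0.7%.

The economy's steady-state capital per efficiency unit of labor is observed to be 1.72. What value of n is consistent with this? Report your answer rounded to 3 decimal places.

At the steady state, Δk = 0, so s·k^α = (n + g + δ)·k.
So s / (n + g + δ) = (k*)^(1−α) = 1.72^0.62 = 1.3997.
Therefore n + g + δ = s / 1.3997 = 0.15 / 1.3997 = 0.1072, so n = 0.1072 − 0.073 = 0.0342.

n ≈ 0.034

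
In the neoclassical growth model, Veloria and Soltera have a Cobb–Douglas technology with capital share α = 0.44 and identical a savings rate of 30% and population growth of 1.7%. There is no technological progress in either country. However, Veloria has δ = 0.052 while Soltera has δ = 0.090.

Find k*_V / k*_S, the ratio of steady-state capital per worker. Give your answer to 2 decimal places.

k*_V / k*_S ≈ 2.19

Steady-state k* = [s/(n + δ)]^(1/(1−α)), so the ratio is [ (s_V/(n + δ)_V) / (s_S/(n + δ)_S) ]^1.7857.
s_V/(n + δ)_V = 0.30/0.069 = 4.3478; s_S/(n + δ)_S = 0.30/0.107 = 2.8037.
Ratio = (4.3478/2.8037)^1.7857 = 1.5507^1.7857 ≈ 2.1889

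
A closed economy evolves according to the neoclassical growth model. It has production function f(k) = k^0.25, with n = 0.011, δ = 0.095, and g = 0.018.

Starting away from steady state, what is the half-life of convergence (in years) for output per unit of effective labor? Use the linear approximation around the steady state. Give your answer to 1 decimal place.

Near the steady state the convergence rate is λ = (1 − α)(n + g + δ).
λ = (1 − 0.25) × 0.124 = 0.75 × 0.124 = 0.0930
Half-life = ln 2 / λ = 0.6931 / 0.0930 ≈ 7.45 years

about 7.5 years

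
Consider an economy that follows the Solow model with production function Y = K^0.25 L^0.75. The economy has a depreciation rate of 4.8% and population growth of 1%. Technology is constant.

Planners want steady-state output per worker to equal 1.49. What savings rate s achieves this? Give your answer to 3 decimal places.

s ≈ 0.192

In steady state, investment equals break-even investment: s·k^α = (n + δ)·k.
Since y* = [s/(n + δ)]^(α/(1−α)), we have s/(n + δ) = (y*)^((1−α)/α) = 1.49^3 = 3.3079.
Therefore s = 3.3079 × (n + δ) = 3.3079 × 0.058 = 0.1919.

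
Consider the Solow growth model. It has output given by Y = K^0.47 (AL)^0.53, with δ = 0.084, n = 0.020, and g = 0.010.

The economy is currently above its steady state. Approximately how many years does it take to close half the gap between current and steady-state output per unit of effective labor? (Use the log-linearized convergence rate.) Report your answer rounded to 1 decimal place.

about 11.5 years

Near the steady state the convergence rate is λ = (1 − α)(n + g + δ).
λ = (1 − 0.47) × 0.114 = 0.53 × 0.114 = 0.06042
Half-life = ln 2 / λ = 0.6931 / 0.06042 ≈ 11.47 years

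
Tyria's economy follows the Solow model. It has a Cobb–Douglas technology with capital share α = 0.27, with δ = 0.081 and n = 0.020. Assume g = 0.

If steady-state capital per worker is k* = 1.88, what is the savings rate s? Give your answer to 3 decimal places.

s ≈ 0.160

At the steady state, Δk = 0, so s·k^α = (n + δ)·k.
So s / (n + δ) = (k*)^(1−α) = 1.88^0.73 = 1.5854.
Therefore s = 1.5854 × (n + δ) = 1.5854 × 0.101 = 0.1601.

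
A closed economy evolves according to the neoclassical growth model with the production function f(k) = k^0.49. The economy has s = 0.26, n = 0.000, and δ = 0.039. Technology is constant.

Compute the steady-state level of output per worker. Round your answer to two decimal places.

Steady state requires s·f(k) = (n + δ)·k, i.e. s·k^α = (n + δ)·k.
Dividing both sides by k: k^(1−α) = s / (n + δ).
k^0.51 = 0.26 / (0.000 + 0.039) = 0.26 / 0.039 = 6.6667
k* = 6.6667^(1/0.51) ≈ 41.2583
y* = (k*)^α = 41.2583^0.49 ≈ 6.1887

y* = 6.19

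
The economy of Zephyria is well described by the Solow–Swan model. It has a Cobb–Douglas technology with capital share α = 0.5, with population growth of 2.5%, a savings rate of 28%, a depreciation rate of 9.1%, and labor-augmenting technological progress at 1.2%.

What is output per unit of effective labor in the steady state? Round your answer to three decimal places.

Steady state requires s·f(k) = (n + g + δ)·k, i.e. s·k^α = (n + g + δ)·k.
Dividing both sides by k: k^(1−α) = s / (n + g + δ).
k^0.5 = 0.28 / (0.025 + 0.012 + 0.091) = 0.28 / 0.128 = 2.1875
k* = 2.1875^(1/0.5) ≈ 4.7852
y* = (k*)^α = 4.7852^0.5 ≈ 2.1875

y* ≈ 2.188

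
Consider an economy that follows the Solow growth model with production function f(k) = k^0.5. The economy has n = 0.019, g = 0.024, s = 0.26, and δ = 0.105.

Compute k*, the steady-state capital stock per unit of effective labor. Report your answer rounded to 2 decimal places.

k* = 3.09

Steady state requires s·f(k) = (n + g + δ)·k, i.e. s·k^α = (n + g + δ)·k.
Rearranging, k^(1−α) = s / (n + g + δ).
k^0.5 = 0.26 / (0.019 + 0.024 + 0.105) = 0.26 / 0.148 = 1.7568
k* = 1.7568^(1/0.5) ≈ 3.0863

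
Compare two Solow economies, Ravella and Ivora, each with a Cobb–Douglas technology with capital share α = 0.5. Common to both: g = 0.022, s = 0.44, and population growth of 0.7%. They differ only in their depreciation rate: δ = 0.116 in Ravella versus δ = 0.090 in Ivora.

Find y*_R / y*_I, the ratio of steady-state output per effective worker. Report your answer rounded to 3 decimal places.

y*_R / y*_I ≈ 0.821

Steady-state y* = [s/(n + g + δ)]^(α/(1−α)), so the ratio is [ (s_R/(n + g + δ)_R) / (s_I/(n + g + δ)_I) ]^1.
s_R/(n + g + δ)_R = 0.44/0.145 = 3.0345; s_I/(n + g + δ)_I = 0.44/0.119 = 3.6975.
Ratio = (3.0345/3.6975)^1 = 0.8207^1 ≈ 0.8207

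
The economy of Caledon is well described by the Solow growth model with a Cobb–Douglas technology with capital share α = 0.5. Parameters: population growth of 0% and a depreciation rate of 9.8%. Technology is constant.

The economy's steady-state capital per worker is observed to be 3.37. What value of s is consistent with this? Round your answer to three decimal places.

In steady state, investment equals break-even investment: s·k^α = (n + δ)·k.
So s / (n + δ) = (k*)^(1−α) = 3.37^0.5 = 1.8358.
Therefore s = 1.8358 × (n + δ) = 1.8358 × 0.098 = 0.1799.

s ≈ 0.180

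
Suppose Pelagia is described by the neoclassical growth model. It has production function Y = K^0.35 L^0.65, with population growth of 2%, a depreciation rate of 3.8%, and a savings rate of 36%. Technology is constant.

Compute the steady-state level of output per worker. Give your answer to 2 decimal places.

Steady state requires s·f(k) = (n + δ)·k, i.e. s·k^α = (n + δ)·k.
Dividing both sides by k: k^(1−α) = s / (n + δ).
k^0.65 = 0.36 / (0.020 + 0.038) = 0.36 / 0.058 = 6.2069
k* = 6.2069^(1/0.65) ≈ 16.5885
y* = (k*)^α = 16.5885^0.35 ≈ 2.6726

y* = 2.67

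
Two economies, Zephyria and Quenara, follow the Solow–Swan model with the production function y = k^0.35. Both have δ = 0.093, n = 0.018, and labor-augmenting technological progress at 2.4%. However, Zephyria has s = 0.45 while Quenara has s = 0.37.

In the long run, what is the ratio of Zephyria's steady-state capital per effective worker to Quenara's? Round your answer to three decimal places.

Steady-state k* = [s/(n + g + δ)]^(1/(1−α)), so the ratio is [ (s_Z/(n + g + δ)_Z) / (s_Q/(n + g + δ)_Q) ]^1.5385.
s_Z/(n + g + δ)_Z = 0.45/0.135 = 3.3333; s_Q/(n + g + δ)_Q = 0.37/0.135 = 2.7407.
Ratio = (3.3333/2.7407)^1.5385 = 1.2162^1.5385 ≈ 1.3514

ratio ≈ 1.351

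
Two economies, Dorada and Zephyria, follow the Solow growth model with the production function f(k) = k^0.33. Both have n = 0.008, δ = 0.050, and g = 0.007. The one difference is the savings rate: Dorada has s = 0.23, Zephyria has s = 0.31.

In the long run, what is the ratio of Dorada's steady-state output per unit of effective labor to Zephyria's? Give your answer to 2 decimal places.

Steady-state y* = [s/(n + g + δ)]^(α/(1−α)), so the ratio is [ (s_D/(n + g + δ)_D) / (s_Z/(n + g + δ)_Z) ]^0.4925.
s_D/(n + g + δ)_D = 0.23/0.065 = 3.5385; s_Z/(n + g + δ)_Z = 0.31/0.065 = 4.7692.
Ratio = (3.5385/4.7692)^0.4925 = 0.7419^0.4925 ≈ 0.8633

y*_D / y*_Z ≈ 0.86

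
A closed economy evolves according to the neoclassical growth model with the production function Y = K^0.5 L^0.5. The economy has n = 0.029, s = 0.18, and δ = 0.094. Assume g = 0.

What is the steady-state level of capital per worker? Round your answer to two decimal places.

In steady state, investment equals break-even investment: s·k^α = (n + δ)·k.
Dividing both sides by k: k^(1−α) = s / (n + δ).
k^0.5 = 0.18 / (0.029 + 0.094) = 0.18 / 0.123 = 1.4634
k* = 1.4634^(1/0.5) ≈ 2.1415

k* = 2.14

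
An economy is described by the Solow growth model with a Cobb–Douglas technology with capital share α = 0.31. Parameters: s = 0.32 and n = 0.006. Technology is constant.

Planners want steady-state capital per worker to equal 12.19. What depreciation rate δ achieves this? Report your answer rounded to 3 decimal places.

Steady state requires s·f(k) = (n + δ)·k, i.e. s·k^α = (n + δ)·k.
So s / (n + δ) = (k*)^(1−α) = 12.19^0.69 = 5.6149.
Therefore n + δ = s / 5.6149 = 0.32 / 5.6149 = 0.0570, so δ = 0.0570 − 0.006 = 0.0510.

δ ≈ 0.051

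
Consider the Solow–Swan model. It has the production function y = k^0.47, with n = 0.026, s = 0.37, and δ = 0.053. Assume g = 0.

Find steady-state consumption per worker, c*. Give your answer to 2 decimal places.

At the steady state, Δk = 0, so s·k^α = (n + δ)·k.
Rearranging, k^(1−α) = s / (n + δ).
k^0.53 = 0.37 / (0.026 + 0.053) = 0.37 / 0.079 = 4.6835
k* = 4.6835^(1/0.53) ≈ 18.4174
y* = (k*)^α = 18.4174^0.47 ≈ 3.9324
c* = (1 − s)·y* = (1 − 0.37) × 3.9324 ≈ 2.4774

c* ≈ 2.48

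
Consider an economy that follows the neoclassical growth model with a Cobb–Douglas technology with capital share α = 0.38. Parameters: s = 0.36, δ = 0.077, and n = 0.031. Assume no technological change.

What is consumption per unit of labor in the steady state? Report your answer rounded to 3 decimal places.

c* = 1.339

Steady state requires s·f(k) = (n + δ)·k, i.e. s·k^α = (n + δ)·k.
Rearranging, k^(1−α) = s / (n + δ).
k^0.62 = 0.36 / (0.031 + 0.077) = 0.36 / 0.108 = 3.3333
k* = 3.3333^(1/0.62) ≈ 6.9718
y* = (k*)^α = 6.9718^0.38 ≈ 2.0916
c* = (1 − s)·y* = (1 − 0.36) × 2.0916 ≈ 1.3386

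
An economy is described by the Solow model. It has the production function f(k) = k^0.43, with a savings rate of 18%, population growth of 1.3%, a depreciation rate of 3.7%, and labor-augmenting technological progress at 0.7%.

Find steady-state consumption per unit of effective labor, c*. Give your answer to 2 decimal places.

c* ≈ 1.95

In steady state, investment equals break-even investment: s·k^α = (n + g + δ)·k.
Dividing both sides by k: k^(1−α) = s / (n + g + δ).
k^0.57 = 0.18 / (0.013 + 0.007 + 0.037) = 0.18 / 0.057 = 3.1579
k* = 3.1579^(1/0.57) ≈ 7.5186
y* = (k*)^α = 7.5186^0.43 ≈ 2.3809
c* = (1 − s)·y* = (1 − 0.18) × 2.3809 ≈ 1.9523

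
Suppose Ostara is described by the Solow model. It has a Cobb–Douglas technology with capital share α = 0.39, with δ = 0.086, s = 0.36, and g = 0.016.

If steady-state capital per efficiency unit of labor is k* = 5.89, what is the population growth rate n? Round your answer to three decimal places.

In steady state, investment equals break-even investment: s·k^α = (n + g + δ)·k.
So s / (n + g + δ) = (k*)^(1−α) = 5.89^0.61 = 2.9496.
Therefore n + g + δ = s / 2.9496 = 0.36 / 2.9496 = 0.1221, so n = 0.1221 − 0.102 = 0.0201.

n ≈ 0.020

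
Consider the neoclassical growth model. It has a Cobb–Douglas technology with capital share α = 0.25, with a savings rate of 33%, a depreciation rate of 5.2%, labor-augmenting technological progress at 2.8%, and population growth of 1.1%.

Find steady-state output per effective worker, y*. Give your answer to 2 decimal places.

In steady state, investment equals break-even investment: s·k^α = (n + g + δ)·k.
Rearranging, k^(1−α) = s / (n + g + δ).
k^0.75 = 0.33 / (0.011 + 0.028 + 0.052) = 0.33 / 0.091 = 3.6264
k* = 3.6264^(1/0.75) ≈ 5.5714
y* = (k*)^α = 5.5714^0.25 ≈ 1.5364

y* = 1.54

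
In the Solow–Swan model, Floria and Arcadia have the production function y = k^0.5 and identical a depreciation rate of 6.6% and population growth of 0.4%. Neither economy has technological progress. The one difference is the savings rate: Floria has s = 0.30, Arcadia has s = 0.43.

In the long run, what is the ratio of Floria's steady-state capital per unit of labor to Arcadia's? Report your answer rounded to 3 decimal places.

ratio ≈ 0.487

Steady-state k* = [s/(n + δ)]^(1/(1−α)), so the ratio is [ (s_F/(n + δ)_F) / (s_A/(n + δ)_A) ]^2.
s_F/(n + δ)_F = 0.30/0.070 = 4.2857; s_A/(n + δ)_A = 0.43/0.070 = 6.1429.
Ratio = (4.2857/6.1429)^2 = 0.6977^2 ≈ 0.4868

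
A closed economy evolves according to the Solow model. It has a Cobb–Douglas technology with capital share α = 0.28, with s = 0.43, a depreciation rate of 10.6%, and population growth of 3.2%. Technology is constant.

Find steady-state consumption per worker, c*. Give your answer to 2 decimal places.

Steady state requires s·f(k) = (n + δ)·k, i.e. s·k^α = (n + δ)·k.
Rearranging, k^(1−α) = s / (n + δ).
k^0.72 = 0.43 / (0.032 + 0.106) = 0.43 / 0.138 = 3.1159
k* = 3.1159^(1/0.72) ≈ 4.8477
y* = (k*)^α = 4.8477^0.28 ≈ 1.5558
c* = (1 − s)·y* = (1 − 0.43) × 1.5558 ≈ 0.8868

c* = 0.89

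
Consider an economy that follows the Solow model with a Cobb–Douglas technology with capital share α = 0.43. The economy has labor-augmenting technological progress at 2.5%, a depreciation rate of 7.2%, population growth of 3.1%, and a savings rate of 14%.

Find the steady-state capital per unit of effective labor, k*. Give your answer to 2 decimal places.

Steady state requires s·f(k) = (n + g + δ)·k, i.e. s·k^α = (n + g + δ)·k.
Rearranging, k^(1−α) = s / (n + g + δ).
k^0.57 = 0.14 / (0.031 + 0.025 + 0.072) = 0.14 / 0.128 = 1.0938
k* = 1.0938^(1/0.57) ≈ 1.1703

k* = 1.17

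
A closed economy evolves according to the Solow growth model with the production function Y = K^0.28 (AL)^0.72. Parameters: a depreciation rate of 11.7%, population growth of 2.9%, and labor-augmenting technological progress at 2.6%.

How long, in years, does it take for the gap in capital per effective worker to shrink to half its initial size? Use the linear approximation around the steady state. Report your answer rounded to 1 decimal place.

half-life ≈ 5.6 years

Near the steady state the convergence rate is λ = (1 − α)(n + g + δ).
λ = (1 − 0.28) × 0.172 = 0.72 × 0.172 = 0.12384
Half-life = ln 2 / λ = 0.6931 / 0.12384 ≈ 5.60 years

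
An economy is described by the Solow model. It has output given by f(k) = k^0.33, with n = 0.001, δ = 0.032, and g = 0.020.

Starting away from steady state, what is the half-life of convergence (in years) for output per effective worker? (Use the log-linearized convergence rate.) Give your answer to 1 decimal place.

Near the steady state the convergence rate is λ = (1 − α)(n + g + δ).
λ = (1 − 0.33) × 0.053 = 0.67 × 0.053 = 0.03551
Half-life = ln 2 / λ = 0.6931 / 0.03551 ≈ 19.52 years

t_½ ≈ 19.5 years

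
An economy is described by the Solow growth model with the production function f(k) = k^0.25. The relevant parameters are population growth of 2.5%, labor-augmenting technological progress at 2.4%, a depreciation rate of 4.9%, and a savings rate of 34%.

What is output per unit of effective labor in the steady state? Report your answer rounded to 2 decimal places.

y* = 1.51

In steady state, investment equals break-even investment: s·k^α = (n + g + δ)·k.
Rearranging, k^(1−α) = s / (n + g + δ).
k^0.75 = 0.34 / (0.025 + 0.024 + 0.049) = 0.34 / 0.098 = 3.4694
k* = 3.4694^(1/0.75) ≈ 5.2522
y* = (k*)^α = 5.2522^0.25 ≈ 1.5139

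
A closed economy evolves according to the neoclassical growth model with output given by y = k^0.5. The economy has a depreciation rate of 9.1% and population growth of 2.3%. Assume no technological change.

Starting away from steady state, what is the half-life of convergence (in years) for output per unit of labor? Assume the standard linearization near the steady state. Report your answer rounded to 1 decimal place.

Near the steady state the convergence rate is λ = (1 − α)(n + δ).
λ = (1 − 0.5) × 0.114 = 0.5 × 0.114 = 0.0570
Half-life = ln 2 / λ = 0.6931 / 0.0570 ≈ 12.16 years

half-life ≈ 12.2 years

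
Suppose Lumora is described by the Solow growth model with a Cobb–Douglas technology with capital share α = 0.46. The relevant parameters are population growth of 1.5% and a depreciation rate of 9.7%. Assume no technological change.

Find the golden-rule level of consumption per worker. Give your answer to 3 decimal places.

At the golden rule, f'(k) = n + δ, so α·k^(α−1) = n + δ and k_gold = (α/(n + δ))^(1/(1−α)).
k_gold = (0.46/0.112)^(1/0.54) = 4.1071^1.8519 ≈ 13.6838
c_gold = f(k_gold) − (n + δ)·k_gold = 3.3316 − 0.112×13.6838 ≈ 1.7990

c_gold ≈ 1.799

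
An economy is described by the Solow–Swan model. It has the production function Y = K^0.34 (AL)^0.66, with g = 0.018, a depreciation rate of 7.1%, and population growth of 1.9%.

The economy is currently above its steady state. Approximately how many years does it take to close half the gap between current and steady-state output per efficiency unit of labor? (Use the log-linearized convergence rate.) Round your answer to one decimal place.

half-life ≈ 9.7 years

Near the steady state the convergence rate is λ = (1 − α)(n + g + δ).
λ = (1 − 0.34) × 0.108 = 0.66 × 0.108 = 0.07128
Half-life = ln 2 / λ = 0.6931 / 0.07128 ≈ 9.72 years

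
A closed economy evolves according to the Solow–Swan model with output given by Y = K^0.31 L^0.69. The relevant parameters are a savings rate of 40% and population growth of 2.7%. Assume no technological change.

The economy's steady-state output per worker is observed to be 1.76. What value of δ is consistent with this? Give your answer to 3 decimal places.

At the steady state, Δk = 0, so s·k^α = (n + δ)·k.
Since y* = [s/(n + δ)]^(α/(1−α)), we have s/(n + δ) = (y*)^((1−α)/α) = 1.76^2.2258 = 3.5193.
Therefore n + δ = s / 3.5193 = 0.40 / 3.5193 = 0.1137, so δ = 0.1137 − 0.027 = 0.0867.

δ ≈ 0.087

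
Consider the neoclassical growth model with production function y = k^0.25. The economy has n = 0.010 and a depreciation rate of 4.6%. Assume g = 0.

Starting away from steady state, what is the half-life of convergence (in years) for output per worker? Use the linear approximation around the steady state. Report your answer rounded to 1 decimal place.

half-life ≈ 16.5 years

Near the steady state the convergence rate is λ = (1 − α)(n + δ).
λ = (1 − 0.25) × 0.056 = 0.75 × 0.056 = 0.0420
Half-life = ln 2 / λ = 0.6931 / 0.0420 ≈ 16.50 years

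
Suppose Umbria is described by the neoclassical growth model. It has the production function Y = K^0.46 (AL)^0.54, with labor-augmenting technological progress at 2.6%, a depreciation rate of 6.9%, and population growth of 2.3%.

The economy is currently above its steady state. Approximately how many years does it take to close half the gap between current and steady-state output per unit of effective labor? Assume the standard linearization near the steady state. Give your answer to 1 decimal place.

Near the steady state the convergence rate is λ = (1 − α)(n + g + δ).
λ = (1 − 0.46) × 0.118 = 0.54 × 0.118 = 0.06372
Half-life = ln 2 / λ = 0.6931 / 0.06372 ≈ 10.88 years

about 10.9 years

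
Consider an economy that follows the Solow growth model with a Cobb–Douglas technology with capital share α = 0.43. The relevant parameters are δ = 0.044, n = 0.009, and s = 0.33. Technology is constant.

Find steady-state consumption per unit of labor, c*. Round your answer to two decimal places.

Steady state requires s·f(k) = (n + δ)·k, i.e. s·k^α = (n + δ)·k.
Rearranging, k^(1−α) = s / (n + δ).
k^0.57 = 0.33 / (0.009 + 0.044) = 0.33 / 0.053 = 6.2264
k* = 6.2264^(1/0.57) ≈ 24.7399
y* = (k*)^α = 24.7399^0.43 ≈ 3.9734
c* = (1 − s)·y* = (1 − 0.33) × 3.9734 ≈ 2.6622

c* ≈ 2.66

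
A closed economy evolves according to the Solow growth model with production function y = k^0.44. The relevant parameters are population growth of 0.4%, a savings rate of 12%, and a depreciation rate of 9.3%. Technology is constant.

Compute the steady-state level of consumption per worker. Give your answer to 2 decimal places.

c* = 1.04

Steady state requires s·f(k) = (n + δ)·k, i.e. s·k^α = (n + δ)·k.
Dividing both sides by k: k^(1−α) = s / (n + δ).
k^0.56 = 0.12 / (0.004 + 0.093) = 0.12 / 0.097 = 1.2371
k* = 1.2371^(1/0.56) ≈ 1.4622
y* = (k*)^α = 1.4622^0.44 ≈ 1.1820
c* = (1 − s)·y* = (1 − 0.12) × 1.1820 ≈ 1.0402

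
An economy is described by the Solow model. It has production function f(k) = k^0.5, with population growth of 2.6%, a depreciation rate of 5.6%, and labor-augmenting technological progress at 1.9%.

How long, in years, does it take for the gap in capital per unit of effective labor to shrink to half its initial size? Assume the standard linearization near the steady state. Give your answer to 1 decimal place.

half-life ≈ 13.7 years

Near the steady state the convergence rate is λ = (1 − α)(n + g + δ).
λ = (1 − 0.5) × 0.101 = 0.5 × 0.101 = 0.0505
Half-life = ln 2 / λ = 0.6931 / 0.0505 ≈ 13.72 years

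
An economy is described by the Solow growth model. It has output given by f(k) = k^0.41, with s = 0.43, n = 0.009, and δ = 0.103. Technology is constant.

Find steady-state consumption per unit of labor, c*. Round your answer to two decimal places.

c* = 1.45

Steady state requires s·f(k) = (n + δ)·k, i.e. s·k^α = (n + δ)·k.
Dividing both sides by k: k^(1−α) = s / (n + δ).
k^0.59 = 0.43 / (0.009 + 0.103) = 0.43 / 0.112 = 3.8393
k* = 3.8393^(1/0.59) ≈ 9.7782
y* = (k*)^α = 9.7782^0.41 ≈ 2.5469
c* = (1 − s)·y* = (1 − 0.43) × 2.5469 ≈ 1.4517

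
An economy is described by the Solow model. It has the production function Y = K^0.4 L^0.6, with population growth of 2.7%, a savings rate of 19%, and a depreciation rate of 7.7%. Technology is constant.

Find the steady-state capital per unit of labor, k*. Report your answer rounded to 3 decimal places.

In steady state, investment equals break-even investment: s·k^α = (n + δ)·k.
Dividing both sides by k: k^(1−α) = s / (n + δ).
k^0.6 = 0.19 / (0.027 + 0.077) = 0.19 / 0.104 = 1.8269
k* = 1.8269^(1/0.6) ≈ 2.7302

k* ≈ 2.730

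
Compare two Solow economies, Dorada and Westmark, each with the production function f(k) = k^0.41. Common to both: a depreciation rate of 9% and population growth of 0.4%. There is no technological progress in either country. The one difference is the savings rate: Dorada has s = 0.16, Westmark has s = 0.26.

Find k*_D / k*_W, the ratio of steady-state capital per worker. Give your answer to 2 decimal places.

ratio ≈ 0.44

Steady-state k* = [s/(n + δ)]^(1/(1−α)), so the ratio is [ (s_D/(n + δ)_D) / (s_W/(n + δ)_W) ]^1.6949.
s_D/(n + δ)_D = 0.16/0.094 = 1.7021; s_W/(n + δ)_W = 0.26/0.094 = 2.7660.
Ratio = (1.7021/2.7660)^1.6949 = 0.6154^1.6949 ≈ 0.4392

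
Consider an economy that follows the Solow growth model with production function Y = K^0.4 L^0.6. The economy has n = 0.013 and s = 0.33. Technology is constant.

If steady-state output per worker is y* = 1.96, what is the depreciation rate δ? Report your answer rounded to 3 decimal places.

At the steady state, Δk = 0, so s·k^α = (n + δ)·k.
Since y* = [s/(n + δ)]^(α/(1−α)), we have s/(n + δ) = (y*)^((1−α)/α) = 1.96^1.5 = 2.7440.
Therefore n + δ = s / 2.7440 = 0.33 / 2.7440 = 0.1203, so δ = 0.1203 − 0.013 = 0.1073.

δ ≈ 0.107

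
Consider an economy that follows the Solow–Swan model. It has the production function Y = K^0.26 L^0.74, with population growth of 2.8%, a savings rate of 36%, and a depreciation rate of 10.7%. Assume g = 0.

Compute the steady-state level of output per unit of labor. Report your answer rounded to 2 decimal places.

y* ≈ 1.41

At the steady state, Δk = 0, so s·k^α = (n + δ)·k.
Rearranging, k^(1−α) = s / (n + δ).
k^0.74 = 0.36 / (0.028 + 0.107) = 0.36 / 0.135 = 2.6667
k* = 2.6667^(1/0.74) ≈ 3.7639
y* = (k*)^α = 3.7639^0.26 ≈ 1.4115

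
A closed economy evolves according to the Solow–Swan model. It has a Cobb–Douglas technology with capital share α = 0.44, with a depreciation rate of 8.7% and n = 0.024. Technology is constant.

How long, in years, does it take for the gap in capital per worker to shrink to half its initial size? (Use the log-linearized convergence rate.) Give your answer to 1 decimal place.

Near the steady state the convergence rate is λ = (1 − α)(n + δ).
λ = (1 − 0.44) × 0.111 = 0.56 × 0.111 = 0.06216
Half-life = ln 2 / λ = 0.6931 / 0.06216 ≈ 11.15 years

t_½ ≈ 11.2 years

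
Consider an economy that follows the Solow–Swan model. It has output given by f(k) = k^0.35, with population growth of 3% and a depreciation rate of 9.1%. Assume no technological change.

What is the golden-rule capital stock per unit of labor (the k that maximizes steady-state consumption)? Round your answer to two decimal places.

k_gold ≈ 5.12

The golden rule sets f'(k) = n + δ, i.e. α·k^(α−1) = n + δ.
So k^(1−α) = α / (n + δ) = 0.35 / 0.121 = 2.8926.
k_gold = 2.8926^(1/0.65) ≈ 5.1248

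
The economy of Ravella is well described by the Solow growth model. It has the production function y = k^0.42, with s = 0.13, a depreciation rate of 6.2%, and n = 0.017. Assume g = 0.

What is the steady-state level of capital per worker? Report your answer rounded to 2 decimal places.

k* = 2.36

In steady state, investment equals break-even investment: s·k^α = (n + δ)·k.
Rearranging, k^(1−α) = s / (n + δ).
k^0.58 = 0.13 / (0.017 + 0.062) = 0.13 / 0.079 = 1.6456
k* = 1.6456^(1/0.58) ≈ 2.3603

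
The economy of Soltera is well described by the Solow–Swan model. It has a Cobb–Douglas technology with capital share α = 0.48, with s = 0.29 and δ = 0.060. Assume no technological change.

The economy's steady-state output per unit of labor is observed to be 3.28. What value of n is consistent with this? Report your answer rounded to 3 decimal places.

n ≈ 0.020

Steady state requires s·f(k) = (n + δ)·k, i.e. s·k^α = (n + δ)·k.
Since y* = [s/(n + δ)]^(α/(1−α)), we have s/(n + δ) = (y*)^((1−α)/α) = 3.28^1.0833 = 3.6211.
Therefore n + δ = s / 3.6211 = 0.29 / 3.6211 = 0.0801, so n = 0.0801 − 0.060 = 0.0201.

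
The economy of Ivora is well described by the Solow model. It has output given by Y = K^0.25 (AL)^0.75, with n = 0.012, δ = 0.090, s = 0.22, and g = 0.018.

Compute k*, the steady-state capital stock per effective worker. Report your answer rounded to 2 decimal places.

At the steady state, Δk = 0, so s·k^α = (n + g + δ)·k.
Rearranging, k^(1−α) = s / (n + g + δ).
k^0.75 = 0.22 / (0.012 + 0.018 + 0.090) = 0.22 / 0.120 = 1.8333
k* = 1.8333^(1/0.75) ≈ 2.2438

k* ≈ 2.24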